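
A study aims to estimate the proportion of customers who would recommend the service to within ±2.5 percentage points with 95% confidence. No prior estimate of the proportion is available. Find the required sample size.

For a proportion with margin E = 0.025 at 95% confidence, z = 1.960.
With no prior estimate, use p = 0.5, which maximizes p(1−p) at 0.25.
n = 0.25 × (z/E)² = 0.25 × (1.960/0.025)² = 1536.64
Round up: n = 1537.

1537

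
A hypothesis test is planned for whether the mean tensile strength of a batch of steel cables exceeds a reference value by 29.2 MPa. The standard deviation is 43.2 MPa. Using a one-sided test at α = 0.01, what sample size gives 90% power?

29

For a one-sample z-test, n = ((z_α + z_β)·σ/δ)².
z_α = 2.326 (one-sided α = 0.01); z_β = 1.282 (power 90% → β = 0.1).
n = (3.608 × 43.2 / 29.2)² = 28.49
Round up: n = 29.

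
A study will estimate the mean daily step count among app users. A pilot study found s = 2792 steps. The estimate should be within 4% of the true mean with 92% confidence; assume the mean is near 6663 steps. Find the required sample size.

337

For a mean, the margin of error is E = z·σ/√n, so n = (zσ/E)².
At 92% confidence, z = 1.751.
E = 4% of 6663 = 266.5 steps.
n = (1.751 × 2792 / 266.5)² = 336.47
Round up: n = 337.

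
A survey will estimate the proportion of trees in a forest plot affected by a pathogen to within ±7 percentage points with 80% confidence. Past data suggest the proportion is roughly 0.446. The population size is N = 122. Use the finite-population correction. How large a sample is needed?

50

For a proportion with margin E = 0.07 at 80% confidence, z = 1.282.
n = p̂(1−p̂)(z/E)² = 0.446 × 0.554 × (1.282/0.07)² = 82.88 — call this n₀.
Finite-population correction with N = 122: n = n₀ / (1 + (n₀−1)/N) = 82.88 / 1.671 = 49.60
Round up: n = 50.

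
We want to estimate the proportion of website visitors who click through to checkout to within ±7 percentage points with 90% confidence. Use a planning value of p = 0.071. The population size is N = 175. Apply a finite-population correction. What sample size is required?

For a proportion with margin E = 0.07 at 90% confidence, z = 1.645.
n = p̂(1−p̂)(z/E)² = 0.071 × 0.929 × (1.645/0.07)² = 36.43 — call this n₀.
Finite-population correction with N = 175: n = n₀ / (1 + (n₀−1)/N) = 36.43 / 1.202 = 30.31
Round up: n = 31.

31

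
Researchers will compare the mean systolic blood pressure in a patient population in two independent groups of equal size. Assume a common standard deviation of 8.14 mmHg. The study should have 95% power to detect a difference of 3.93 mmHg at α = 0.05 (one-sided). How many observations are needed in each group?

93 per group

For two equal groups, n per group = 2·((z_α + z_β)·σ/δ)².
z_α = 1.645; z_β = 1.645 (power 95%).
n = 2 × (3.290 × 8.14 / 3.93)² = 2 × 46.44 = 92.88
Round up: n = 93 per group.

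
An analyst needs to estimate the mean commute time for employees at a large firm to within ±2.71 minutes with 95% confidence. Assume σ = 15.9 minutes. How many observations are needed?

133

For a mean, the margin of error is E = z·σ/√n, so n = (zσ/E)².
At 95% confidence, z = 1.960.
n = (1.960 × 15.9 / 2.71)² = 132.24
Round up: n = 133.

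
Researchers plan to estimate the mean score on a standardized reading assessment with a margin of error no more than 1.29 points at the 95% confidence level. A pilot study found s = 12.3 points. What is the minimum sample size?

For a mean, the margin of error is E = z·σ/√n, so n = (zσ/E)².
At 95% confidence, z = 1.960.
n = (1.960 × 12.3 / 1.29)² = 349.26
Round up: n = 350.

n = 350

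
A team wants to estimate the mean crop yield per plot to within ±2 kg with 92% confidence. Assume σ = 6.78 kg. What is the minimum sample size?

For a mean, the margin of error is E = z·σ/√n, so n = (zσ/E)².
At 92% confidence, z = 1.751.
n = (1.751 × 6.78 / 2)² = 35.23
Round up: n = 36.

n = 36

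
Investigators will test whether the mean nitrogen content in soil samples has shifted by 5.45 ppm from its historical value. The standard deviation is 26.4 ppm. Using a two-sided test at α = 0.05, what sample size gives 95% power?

305

For a one-sample z-test, n = ((z_{α/2} + z_β)·σ/δ)².
z_{α/2} = 1.960 (two-sided α = 0.05); z_β = 1.645 (power 95% → β = 0.05).
n = (3.605 × 26.4 / 5.45)² = 304.95
Round up: n = 305.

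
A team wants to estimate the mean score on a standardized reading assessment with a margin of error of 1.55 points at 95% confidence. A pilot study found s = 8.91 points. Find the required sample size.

127

For a mean, the margin of error is E = z·σ/√n, so n = (zσ/E)².
At 95% confidence, z = 1.960.
n = (1.960 × 8.91 / 1.55)² = 126.94
Round up: n = 127.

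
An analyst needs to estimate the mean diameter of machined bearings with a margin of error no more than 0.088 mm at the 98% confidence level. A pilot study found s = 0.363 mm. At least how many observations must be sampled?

For a mean, the margin of error is E = z·σ/√n, so n = (zσ/E)².
At 98% confidence, z = 2.326.
n = (2.326 × 0.363 / 0.088)² = 92.06
Round up: n = 93.

93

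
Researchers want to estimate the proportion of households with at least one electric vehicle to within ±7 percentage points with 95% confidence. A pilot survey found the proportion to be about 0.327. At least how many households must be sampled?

n = 173

For a proportion with margin E = 0.07 at 95% confidence, z = 1.960.
n = p̂(1−p̂)(z/E)² = 0.327 × 0.673 × (1.960/0.07)² = 172.54
Round up: n = 173.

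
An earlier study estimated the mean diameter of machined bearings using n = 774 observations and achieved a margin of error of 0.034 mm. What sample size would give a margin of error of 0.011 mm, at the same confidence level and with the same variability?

7395

Margin of error scales as 1/√n, so n₂ = n₁·(E₁/E₂)².
n₂ = 774 × (0.034/0.011)² = 774 × 9.554 = 7394.80
Round up: n₂ = 7395.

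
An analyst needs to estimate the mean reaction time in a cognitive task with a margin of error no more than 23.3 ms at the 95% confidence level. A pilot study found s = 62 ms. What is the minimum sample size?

28

For a mean, the margin of error is E = z·σ/√n, so n = (zσ/E)².
At 95% confidence, z = 1.960.
n = (1.960 × 62 / 23.3)² = 27.20
Round up: n = 28.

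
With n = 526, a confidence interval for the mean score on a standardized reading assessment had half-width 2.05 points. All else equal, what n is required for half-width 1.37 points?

1178

Margin of error scales as 1/√n, so n₂ = n₁·(E₁/E₂)².
n₂ = 526 × (2.05/1.37)² = 526 × 2.239 = 1177.71
Round up: n₂ = 1178.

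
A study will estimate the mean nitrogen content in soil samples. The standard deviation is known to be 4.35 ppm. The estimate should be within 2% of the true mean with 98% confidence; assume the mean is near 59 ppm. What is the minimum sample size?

74

For a mean, the margin of error is E = z·σ/√n, so n = (zσ/E)².
At 98% confidence, z = 2.326.
E = 2% of 59 = 1.18 ppm.
n = (2.326 × 4.35 / 1.18)² = 73.52
Round up: n = 74.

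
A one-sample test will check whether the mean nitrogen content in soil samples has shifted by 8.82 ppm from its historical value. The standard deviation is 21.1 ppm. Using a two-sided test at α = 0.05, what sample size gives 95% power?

For a one-sample z-test, n = ((z_{α/2} + z_β)·σ/δ)².
z_{α/2} = 1.960 (two-sided α = 0.05); z_β = 1.645 (power 95% → β = 0.05).
n = (3.605 × 21.1 / 8.82)² = 74.38
Round up: n = 75.

n = 75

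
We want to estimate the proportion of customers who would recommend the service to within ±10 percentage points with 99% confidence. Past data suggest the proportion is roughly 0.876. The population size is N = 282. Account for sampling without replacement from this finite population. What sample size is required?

For a proportion with margin E = 0.1 at 99% confidence, z = 2.576.
n = p̂(1−p̂)(z/E)² = 0.876 × 0.124 × (2.576/0.1)² = 72.08 — call this n₀.
Finite-population correction with N = 282: n = n₀ / (1 + (n₀−1)/N) = 72.08 / 1.252 = 57.57
Round up: n = 58.

58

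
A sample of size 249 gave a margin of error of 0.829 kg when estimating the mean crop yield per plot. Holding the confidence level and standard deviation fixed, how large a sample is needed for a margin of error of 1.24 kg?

112

Margin of error scales as 1/√n, so n₂ = n₁·(E₁/E₂)².
n₂ = 249 × (0.829/1.24)² = 249 × 0.447 = 111.30
Round up: n₂ = 112.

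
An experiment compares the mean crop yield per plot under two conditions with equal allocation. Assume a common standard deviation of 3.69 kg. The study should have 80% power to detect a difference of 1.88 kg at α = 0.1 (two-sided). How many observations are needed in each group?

For two equal groups, n per group = 2·((z_{α/2} + z_β)·σ/δ)².
z_{α/2} = 1.645; z_β = 0.842 (power 80%).
n = 2 × (2.487 × 3.69 / 1.88)² = 2 × 23.83 = 47.66
Round up: n = 48 per group.

48 per group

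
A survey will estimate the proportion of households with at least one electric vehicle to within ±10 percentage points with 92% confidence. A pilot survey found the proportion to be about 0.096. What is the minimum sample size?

27

For a proportion with margin E = 0.1 at 92% confidence, z = 1.751.
n = p̂(1−p̂)(z/E)² = 0.096 × 0.904 × (1.751/0.1)² = 26.61
Round up: n = 27.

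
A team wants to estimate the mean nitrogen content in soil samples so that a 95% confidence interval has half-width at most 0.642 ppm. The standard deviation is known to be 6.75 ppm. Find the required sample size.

For a mean, the margin of error is E = z·σ/√n, so n = (zσ/E)².
At 95% confidence, z = 1.960.
n = (1.960 × 6.75 / 0.642)² = 424.67
Round up: n = 425.

n = 425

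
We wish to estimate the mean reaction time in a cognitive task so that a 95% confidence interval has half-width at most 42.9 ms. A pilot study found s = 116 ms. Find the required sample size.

For a mean, the margin of error is E = z·σ/√n, so n = (zσ/E)².
At 95% confidence, z = 1.960.
n = (1.960 × 116 / 42.9)² = 28.09
Round up: n = 29.

n = 29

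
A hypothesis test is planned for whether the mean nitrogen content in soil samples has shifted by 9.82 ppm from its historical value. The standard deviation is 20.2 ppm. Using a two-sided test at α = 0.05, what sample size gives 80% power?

For a one-sample z-test, n = ((z_{α/2} + z_β)·σ/δ)².
z_{α/2} = 1.960 (two-sided α = 0.05); z_β = 0.842 (power 80% → β = 0.2).
n = (2.802 × 20.2 / 9.82)² = 33.22
Round up: n = 34.

34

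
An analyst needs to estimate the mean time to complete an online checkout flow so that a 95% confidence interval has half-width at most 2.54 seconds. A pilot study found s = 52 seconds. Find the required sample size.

For a mean, the margin of error is E = z·σ/√n, so n = (zσ/E)².
At 95% confidence, z = 1.960.
n = (1.960 × 52 / 2.54)² = 1610.09
Round up: n = 1611.

1611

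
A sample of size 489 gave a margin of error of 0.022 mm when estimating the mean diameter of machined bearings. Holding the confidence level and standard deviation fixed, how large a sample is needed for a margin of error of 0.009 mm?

n = 2922

Margin of error scales as 1/√n, so n₂ = n₁·(E₁/E₂)².
n₂ = 489 × (0.022/0.009)² = 489 × 5.975 = 2921.77
Round up: n₂ = 2922.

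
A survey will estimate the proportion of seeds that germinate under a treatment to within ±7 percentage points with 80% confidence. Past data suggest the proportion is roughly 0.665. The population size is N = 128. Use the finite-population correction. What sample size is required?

48

For a proportion with margin E = 0.07 at 80% confidence, z = 1.282.
n = p̂(1−p̂)(z/E)² = 0.665 × 0.335 × (1.282/0.07)² = 74.72 — call this n₀.
Finite-population correction with N = 128: n = n₀ / (1 + (n₀−1)/N) = 74.72 / 1.576 = 47.41
Round up: n = 48.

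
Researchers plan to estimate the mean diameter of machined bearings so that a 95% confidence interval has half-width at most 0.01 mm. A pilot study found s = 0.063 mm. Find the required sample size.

For a mean, the margin of error is E = z·σ/√n, so n = (zσ/E)².
At 95% confidence, z = 1.960.
n = (1.960 × 0.063 / 0.01)² = 152.47
Round up: n = 153.

153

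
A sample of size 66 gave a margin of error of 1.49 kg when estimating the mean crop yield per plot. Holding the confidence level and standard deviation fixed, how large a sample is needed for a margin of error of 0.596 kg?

413

Margin of error scales as 1/√n, so n₂ = n₁·(E₁/E₂)².
n₂ = 66 × (1.49/0.596)² = 66 × 6.25 = 412.50
Round up: n₂ = 413.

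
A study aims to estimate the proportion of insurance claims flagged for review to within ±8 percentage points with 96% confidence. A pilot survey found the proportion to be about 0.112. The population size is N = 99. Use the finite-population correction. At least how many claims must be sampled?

For a proportion with margin E = 0.08 at 96% confidence, z = 2.054.
n = p̂(1−p̂)(z/E)² = 0.112 × 0.888 × (2.054/0.08)² = 65.56 — call this n₀.
Finite-population correction with N = 99: n = n₀ / (1 + (n₀−1)/N) = 65.56 / 1.652 = 39.69
Round up: n = 40.

40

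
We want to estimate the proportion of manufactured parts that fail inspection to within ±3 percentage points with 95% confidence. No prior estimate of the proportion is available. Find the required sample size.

n = 1068

For a proportion with margin E = 0.03 at 95% confidence, z = 1.960.
With no prior estimate, use p = 0.5, which maximizes p(1−p) at 0.25.
n = 0.25 × (z/E)² = 0.25 × (1.960/0.03)² = 1067.11
Round up: n = 1068.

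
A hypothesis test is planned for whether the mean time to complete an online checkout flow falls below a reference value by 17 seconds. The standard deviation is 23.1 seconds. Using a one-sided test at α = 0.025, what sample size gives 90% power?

20

For a one-sample z-test, n = ((z_α + z_β)·σ/δ)².
z_α = 1.960 (one-sided α = 0.025); z_β = 1.282 (power 90% → β = 0.1).
n = (3.242 × 23.1 / 17)² = 19.41
Round up: n = 20.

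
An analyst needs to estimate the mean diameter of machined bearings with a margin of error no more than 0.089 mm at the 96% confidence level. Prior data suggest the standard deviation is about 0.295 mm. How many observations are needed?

For a mean, the margin of error is E = z·σ/√n, so n = (zσ/E)².
At 96% confidence, z = 2.054.
n = (2.054 × 0.295 / 0.089)² = 46.35
Round up: n = 47.

47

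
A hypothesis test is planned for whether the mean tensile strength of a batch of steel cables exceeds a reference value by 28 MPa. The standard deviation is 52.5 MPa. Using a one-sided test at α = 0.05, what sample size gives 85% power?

For a one-sample z-test, n = ((z_α + z_β)·σ/δ)².
z_α = 1.645 (one-sided α = 0.05); z_β = 1.036 (power 85% → β = 0.15).
n = (2.681 × 52.5 / 28)² = 25.27
Round up: n = 26.

26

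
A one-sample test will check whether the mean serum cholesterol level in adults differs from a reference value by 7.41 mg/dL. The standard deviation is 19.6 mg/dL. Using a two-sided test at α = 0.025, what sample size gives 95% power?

106

For a one-sample z-test, n = ((z_{α/2} + z_β)·σ/δ)².
z_{α/2} = 2.241 (two-sided α = 0.025); z_β = 1.645 (power 95% → β = 0.05).
n = (3.886 × 19.6 / 7.41)² = 105.65
Round up: n = 106.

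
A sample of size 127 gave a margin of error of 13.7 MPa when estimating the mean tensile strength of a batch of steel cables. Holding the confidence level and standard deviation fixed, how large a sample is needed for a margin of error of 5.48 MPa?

n = 794

Margin of error scales as 1/√n, so n₂ = n₁·(E₁/E₂)².
n₂ = 127 × (13.7/5.48)² = 127 × 6.25 = 793.75
Round up: n₂ = 794.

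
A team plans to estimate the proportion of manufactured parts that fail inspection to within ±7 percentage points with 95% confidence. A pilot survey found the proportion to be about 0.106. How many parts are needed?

n = 75

For a proportion with margin E = 0.07 at 95% confidence, z = 1.960.
n = p̂(1−p̂)(z/E)² = 0.106 × 0.894 × (1.960/0.07)² = 74.29
Round up: n = 75.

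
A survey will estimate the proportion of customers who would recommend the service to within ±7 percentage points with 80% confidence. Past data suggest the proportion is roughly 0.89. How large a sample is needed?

n = 33

For a proportion with margin E = 0.07 at 80% confidence, z = 1.282.
n = p̂(1−p̂)(z/E)² = 0.89 × 0.11 × (1.282/0.07)² = 32.84
Round up: n = 33.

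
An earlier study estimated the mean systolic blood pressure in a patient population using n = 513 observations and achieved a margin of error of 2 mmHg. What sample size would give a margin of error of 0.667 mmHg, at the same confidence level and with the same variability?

4613

Margin of error scales as 1/√n, so n₂ = n₁·(E₁/E₂)².
n₂ = 513 × (2/0.667)² = 513 × 8.991 = 4612.38
Round up: n₂ = 4613.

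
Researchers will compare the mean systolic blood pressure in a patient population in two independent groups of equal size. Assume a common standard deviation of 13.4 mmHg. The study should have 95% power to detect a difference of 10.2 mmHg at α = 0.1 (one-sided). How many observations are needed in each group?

30 per group

For two equal groups, n per group = 2·((z_α + z_β)·σ/δ)².
z_α = 1.282; z_β = 1.645 (power 95%).
n = 2 × (2.927 × 13.4 / 10.2)² = 2 × 14.79 = 29.58
Round up: n = 30 per group.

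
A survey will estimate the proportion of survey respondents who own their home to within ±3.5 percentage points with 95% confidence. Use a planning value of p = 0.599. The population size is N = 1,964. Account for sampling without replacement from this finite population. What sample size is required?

For a proportion with margin E = 0.035 at 95% confidence, z = 1.960.
n = p̂(1−p̂)(z/E)² = 0.599 × 0.401 × (1.960/0.035)² = 753.26 — call this n₀.
Finite-population correction with N = 1,964: n = n₀ / (1 + (n₀−1)/N) = 753.26 / 1.383 = 544.66
Round up: n = 545.

545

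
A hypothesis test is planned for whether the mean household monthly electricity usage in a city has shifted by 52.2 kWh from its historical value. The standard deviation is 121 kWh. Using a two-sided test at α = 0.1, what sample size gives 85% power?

For a one-sample z-test, n = ((z_{α/2} + z_β)·σ/δ)².
z_{α/2} = 1.645 (two-sided α = 0.1); z_β = 1.036 (power 85% → β = 0.15).
n = (2.681 × 121 / 52.2)² = 38.62
Round up: n = 39.

39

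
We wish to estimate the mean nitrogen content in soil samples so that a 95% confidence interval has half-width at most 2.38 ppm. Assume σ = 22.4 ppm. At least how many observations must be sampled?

341

For a mean, the margin of error is E = z·σ/√n, so n = (zσ/E)².
At 95% confidence, z = 1.960.
n = (1.960 × 22.4 / 2.38)² = 340.29
Round up: n = 341.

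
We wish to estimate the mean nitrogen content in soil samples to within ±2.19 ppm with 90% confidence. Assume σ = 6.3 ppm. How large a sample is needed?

For a mean, the margin of error is E = z·σ/√n, so n = (zσ/E)².
At 90% confidence, z = 1.645.
n = (1.645 × 6.3 / 2.19)² = 22.39
Round up: n = 23.

23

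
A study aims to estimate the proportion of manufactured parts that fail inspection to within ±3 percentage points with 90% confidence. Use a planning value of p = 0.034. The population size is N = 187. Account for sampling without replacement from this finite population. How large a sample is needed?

For a proportion with margin E = 0.03 at 90% confidence, z = 1.645.
n = p̂(1−p̂)(z/E)² = 0.034 × 0.966 × (1.645/0.03)² = 98.75 — call this n₀.
Finite-population correction with N = 187: n = n₀ / (1 + (n₀−1)/N) = 98.75 / 1.523 = 64.84
Round up: n = 65.

65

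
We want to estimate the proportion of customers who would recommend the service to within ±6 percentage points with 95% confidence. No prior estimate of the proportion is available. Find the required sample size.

For a proportion with margin E = 0.06 at 95% confidence, z = 1.960.
With no prior estimate, use p = 0.5, which maximizes p(1−p) at 0.25.
n = 0.25 × (z/E)² = 0.25 × (1.960/0.06)² = 266.78
Round up: n = 267.

n = 267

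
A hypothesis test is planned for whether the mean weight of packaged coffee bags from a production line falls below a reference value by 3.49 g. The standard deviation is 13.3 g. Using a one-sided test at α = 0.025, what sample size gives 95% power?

n = 189

For a one-sample z-test, n = ((z_α + z_β)·σ/δ)².
z_α = 1.960 (one-sided α = 0.025); z_β = 1.645 (power 95% → β = 0.05).
n = (3.605 × 13.3 / 3.49)² = 188.74
Round up: n = 189.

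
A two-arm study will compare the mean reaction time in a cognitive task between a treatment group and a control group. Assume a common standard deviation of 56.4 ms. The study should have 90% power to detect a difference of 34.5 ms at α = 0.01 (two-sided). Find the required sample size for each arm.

For two equal groups, n per group = 2·((z_{α/2} + z_β)·σ/δ)².
z_{α/2} = 2.576; z_β = 1.282 (power 90%).
n = 2 × (3.858 × 56.4 / 34.5)² = 2 × 39.78 = 79.56
Round up: n = 80 per group.

80 per group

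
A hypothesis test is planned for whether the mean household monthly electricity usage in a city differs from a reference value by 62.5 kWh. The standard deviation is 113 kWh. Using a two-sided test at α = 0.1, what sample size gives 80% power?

For a one-sample z-test, n = ((z_{α/2} + z_β)·σ/δ)².
z_{α/2} = 1.645 (two-sided α = 0.1); z_β = 0.842 (power 80% → β = 0.2).
n = (2.487 × 113 / 62.5)² = 20.22
Round up: n = 21.

21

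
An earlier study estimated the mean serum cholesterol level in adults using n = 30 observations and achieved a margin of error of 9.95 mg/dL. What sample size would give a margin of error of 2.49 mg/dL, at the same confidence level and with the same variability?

Margin of error scales as 1/√n, so n₂ = n₁·(E₁/E₂)².
n₂ = 30 × (9.95/2.49)² = 30 × 15.97 = 479.10
Round up: n₂ = 480.

480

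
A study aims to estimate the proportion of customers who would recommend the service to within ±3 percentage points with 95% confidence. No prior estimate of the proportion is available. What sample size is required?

1068

For a proportion with margin E = 0.03 at 95% confidence, z = 1.960.
With no prior estimate, use p = 0.5, which maximizes p(1−p) at 0.25.
n = 0.25 × (z/E)² = 0.25 × (1.960/0.03)² = 1067.11
Round up: n = 1068.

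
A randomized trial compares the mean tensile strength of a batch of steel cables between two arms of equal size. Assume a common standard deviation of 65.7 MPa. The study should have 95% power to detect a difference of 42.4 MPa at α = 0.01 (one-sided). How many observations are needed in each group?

For two equal groups, n per group = 2·((z_α + z_β)·σ/δ)².
z_α = 2.326; z_β = 1.645 (power 95%).
n = 2 × (3.971 × 65.7 / 42.4)² = 2 × 37.86 = 75.72
Round up: n = 76 per group.

76 per group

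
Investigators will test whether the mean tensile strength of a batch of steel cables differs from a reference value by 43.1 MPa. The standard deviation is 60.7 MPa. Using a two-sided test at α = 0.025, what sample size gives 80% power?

n = 19

For a one-sample z-test, n = ((z_{α/2} + z_β)·σ/δ)².
z_{α/2} = 2.241 (two-sided α = 0.025); z_β = 0.842 (power 80% → β = 0.2).
n = (3.083 × 60.7 / 43.1)² = 18.85
Round up: n = 19.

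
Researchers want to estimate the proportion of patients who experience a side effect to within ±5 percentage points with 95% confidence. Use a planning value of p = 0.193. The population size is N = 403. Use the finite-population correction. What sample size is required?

For a proportion with margin E = 0.05 at 95% confidence, z = 1.960.
n = p̂(1−p̂)(z/E)² = 0.193 × 0.807 × (1.960/0.05)² = 239.33 — call this n₀.
Finite-population correction with N = 403: n = n₀ / (1 + (n₀−1)/N) = 239.33 / 1.591 = 150.43
Round up: n = 151.

n = 151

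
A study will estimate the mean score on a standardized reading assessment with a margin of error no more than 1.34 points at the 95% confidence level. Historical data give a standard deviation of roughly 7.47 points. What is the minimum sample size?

120

For a mean, the margin of error is E = z·σ/√n, so n = (zσ/E)².
At 95% confidence, z = 1.960.
n = (1.960 × 7.47 / 1.34)² = 119.38
Round up: n = 120.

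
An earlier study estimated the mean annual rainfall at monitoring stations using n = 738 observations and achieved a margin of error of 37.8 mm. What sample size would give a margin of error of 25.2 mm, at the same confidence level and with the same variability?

Margin of error scales as 1/√n, so n₂ = n₁·(E₁/E₂)².
n₂ = 738 × (37.8/25.2)² = 738 × 2.25 = 1660.50
Round up: n₂ = 1661.

n = 1661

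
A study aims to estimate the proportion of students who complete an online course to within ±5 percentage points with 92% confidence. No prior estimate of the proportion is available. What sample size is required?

307

For a proportion with margin E = 0.05 at 92% confidence, z = 1.751.
With no prior estimate, use p = 0.5, which maximizes p(1−p) at 0.25.
n = 0.25 × (z/E)² = 0.25 × (1.751/0.05)² = 306.60
Round up: n = 307.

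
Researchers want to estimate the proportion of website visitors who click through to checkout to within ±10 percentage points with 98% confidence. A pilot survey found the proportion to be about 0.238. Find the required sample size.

For a proportion with margin E = 0.1 at 98% confidence, z = 2.326.
n = p̂(1−p̂)(z/E)² = 0.238 × 0.762 × (2.326/0.1)² = 98.12
Round up: n = 99.

n = 99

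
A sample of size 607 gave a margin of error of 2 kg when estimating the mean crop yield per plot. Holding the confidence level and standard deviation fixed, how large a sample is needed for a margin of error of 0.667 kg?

n = 5458

Margin of error scales as 1/√n, so n₂ = n₁·(E₁/E₂)².
n₂ = 607 × (2/0.667)² = 607 × 8.991 = 5457.54
Round up: n₂ = 5458.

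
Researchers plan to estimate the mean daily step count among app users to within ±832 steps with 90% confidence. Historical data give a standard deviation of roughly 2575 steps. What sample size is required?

For a mean, the margin of error is E = z·σ/√n, so n = (zσ/E)².
At 90% confidence, z = 1.645.
n = (1.645 × 2575 / 832)² = 25.92
Round up: n = 26.

26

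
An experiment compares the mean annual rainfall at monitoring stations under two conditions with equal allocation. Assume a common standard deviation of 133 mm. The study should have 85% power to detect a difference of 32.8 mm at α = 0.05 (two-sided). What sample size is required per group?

296 per group

For two equal groups, n per group = 2·((z_{α/2} + z_β)·σ/δ)².
z_{α/2} = 1.960; z_β = 1.036 (power 85%).
n = 2 × (2.996 × 133 / 32.8)² = 2 × 147.58 = 295.16
Round up: n = 296 per group.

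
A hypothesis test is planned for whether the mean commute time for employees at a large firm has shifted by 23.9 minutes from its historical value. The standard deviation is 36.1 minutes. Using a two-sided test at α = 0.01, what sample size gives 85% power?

For a one-sample z-test, n = ((z_{α/2} + z_β)·σ/δ)².
z_{α/2} = 2.576 (two-sided α = 0.01); z_β = 1.036 (power 85% → β = 0.15).
n = (3.612 × 36.1 / 23.9)² = 29.77
Round up: n = 30.

30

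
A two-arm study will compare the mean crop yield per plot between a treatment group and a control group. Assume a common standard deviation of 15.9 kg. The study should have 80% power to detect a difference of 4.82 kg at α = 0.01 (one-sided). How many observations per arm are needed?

For two equal groups, n per group = 2·((z_α + z_β)·σ/δ)².
z_α = 2.326; z_β = 0.842 (power 80%).
n = 2 × (3.168 × 15.9 / 4.82)² = 2 × 109.21 = 218.42
Round up: n = 219 per group.

219 per group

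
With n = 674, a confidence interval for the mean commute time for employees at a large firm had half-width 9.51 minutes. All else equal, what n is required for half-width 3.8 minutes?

Margin of error scales as 1/√n, so n₂ = n₁·(E₁/E₂)².
n₂ = 674 × (9.51/3.8)² = 674 × 6.263 = 4221.26
Round up: n₂ = 4222.

4222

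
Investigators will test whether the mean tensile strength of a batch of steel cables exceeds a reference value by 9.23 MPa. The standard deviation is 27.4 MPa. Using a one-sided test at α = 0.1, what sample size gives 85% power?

n = 48

For a one-sample z-test, n = ((z_α + z_β)·σ/δ)².
z_α = 1.282 (one-sided α = 0.1); z_β = 1.036 (power 85% → β = 0.15).
n = (2.318 × 27.4 / 9.23)² = 47.35
Round up: n = 48.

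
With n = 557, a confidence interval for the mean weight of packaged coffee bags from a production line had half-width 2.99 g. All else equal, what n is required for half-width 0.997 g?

Margin of error scales as 1/√n, so n₂ = n₁·(E₁/E₂)².
n₂ = 557 × (2.99/0.997)² = 557 × 8.994 = 5009.66
Round up: n₂ = 5010.

5010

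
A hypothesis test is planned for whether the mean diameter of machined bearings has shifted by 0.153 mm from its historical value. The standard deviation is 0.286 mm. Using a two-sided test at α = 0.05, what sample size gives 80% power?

28

For a one-sample z-test, n = ((z_{α/2} + z_β)·σ/δ)².
z_{α/2} = 1.960 (two-sided α = 0.05); z_β = 0.842 (power 80% → β = 0.2).
n = (2.802 × 0.286 / 0.153)² = 27.43
Round up: n = 28.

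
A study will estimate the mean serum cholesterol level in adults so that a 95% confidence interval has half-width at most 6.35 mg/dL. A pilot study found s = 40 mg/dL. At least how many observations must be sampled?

For a mean, the margin of error is E = z·σ/√n, so n = (zσ/E)².
At 95% confidence, z = 1.960.
n = (1.960 × 40 / 6.35)² = 152.43
Round up: n = 153.

153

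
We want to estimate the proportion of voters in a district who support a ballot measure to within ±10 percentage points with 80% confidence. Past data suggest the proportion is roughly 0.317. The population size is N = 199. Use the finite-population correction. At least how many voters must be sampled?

31

For a proportion with margin E = 0.1 at 80% confidence, z = 1.282.
n = p̂(1−p̂)(z/E)² = 0.317 × 0.683 × (1.282/0.1)² = 35.58 — call this n₀.
Finite-population correction with N = 199: n = n₀ / (1 + (n₀−1)/N) = 35.58 / 1.174 = 30.31
Round up: n = 31.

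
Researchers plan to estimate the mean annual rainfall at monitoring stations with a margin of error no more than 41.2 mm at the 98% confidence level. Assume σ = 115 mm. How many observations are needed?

For a mean, the margin of error is E = z·σ/√n, so n = (zσ/E)².
At 98% confidence, z = 2.326.
n = (2.326 × 115 / 41.2)² = 42.15
Round up: n = 43.

43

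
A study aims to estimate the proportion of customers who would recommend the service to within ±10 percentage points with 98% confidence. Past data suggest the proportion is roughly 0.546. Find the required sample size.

135

For a proportion with margin E = 0.1 at 98% confidence, z = 2.326.
n = p̂(1−p̂)(z/E)² = 0.546 × 0.454 × (2.326/0.1)² = 134.11
Round up: n = 135.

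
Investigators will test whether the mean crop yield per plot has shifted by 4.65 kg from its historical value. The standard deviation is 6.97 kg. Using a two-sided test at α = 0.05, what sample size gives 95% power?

For a one-sample z-test, n = ((z_{α/2} + z_β)·σ/δ)².
z_{α/2} = 1.960 (two-sided α = 0.05); z_β = 1.645 (power 95% → β = 0.05).
n = (3.605 × 6.97 / 4.65)² = 29.20
Round up: n = 30.

n = 30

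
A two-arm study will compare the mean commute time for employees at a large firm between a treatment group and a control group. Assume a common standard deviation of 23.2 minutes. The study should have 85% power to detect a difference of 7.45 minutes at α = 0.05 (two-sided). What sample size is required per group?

175 per group

For two equal groups, n per group = 2·((z_{α/2} + z_β)·σ/δ)².
z_{α/2} = 1.960; z_β = 1.036 (power 85%).
n = 2 × (2.996 × 23.2 / 7.45)² = 2 × 87.05 = 174.10
Round up: n = 175 per group.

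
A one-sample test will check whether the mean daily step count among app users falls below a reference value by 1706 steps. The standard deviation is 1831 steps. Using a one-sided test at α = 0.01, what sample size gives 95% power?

n = 19

For a one-sample z-test, n = ((z_α + z_β)·σ/δ)².
z_α = 2.326 (one-sided α = 0.01); z_β = 1.645 (power 95% → β = 0.05).
n = (3.971 × 1831 / 1706)² = 18.16
Round up: n = 19.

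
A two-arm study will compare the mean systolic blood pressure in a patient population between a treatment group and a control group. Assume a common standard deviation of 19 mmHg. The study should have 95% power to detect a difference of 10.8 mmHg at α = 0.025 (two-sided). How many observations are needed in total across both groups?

For two equal groups, n per group = 2·((z_{α/2} + z_β)·σ/δ)².
z_{α/2} = 2.241; z_β = 1.645 (power 95%).
n = 2 × (3.886 × 19 / 10.8)² = 2 × 46.74 = 93.48
Round up: n = 94 per group.
Total across both groups: 2 × 94 = 188.

188 total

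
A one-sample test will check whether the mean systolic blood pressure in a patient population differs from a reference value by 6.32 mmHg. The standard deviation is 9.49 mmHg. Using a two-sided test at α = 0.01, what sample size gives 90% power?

For a one-sample z-test, n = ((z_{α/2} + z_β)·σ/δ)².
z_{α/2} = 2.576 (two-sided α = 0.01); z_β = 1.282 (power 90% → β = 0.1).
n = (3.858 × 9.49 / 6.32)² = 33.56
Round up: n = 34.

34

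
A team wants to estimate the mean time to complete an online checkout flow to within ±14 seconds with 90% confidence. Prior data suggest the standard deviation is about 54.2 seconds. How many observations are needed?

For a mean, the margin of error is E = z·σ/√n, so n = (zσ/E)².
At 90% confidence, z = 1.645.
n = (1.645 × 54.2 / 14)² = 40.56
Round up: n = 41.

41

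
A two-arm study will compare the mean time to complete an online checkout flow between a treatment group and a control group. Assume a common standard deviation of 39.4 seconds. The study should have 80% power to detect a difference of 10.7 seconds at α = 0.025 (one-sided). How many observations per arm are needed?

213 per group

For two equal groups, n per group = 2·((z_α + z_β)·σ/δ)².
z_α = 1.960; z_β = 0.842 (power 80%).
n = 2 × (2.802 × 39.4 / 10.7)² = 2 × 106.45 = 212.90
Round up: n = 213 per group.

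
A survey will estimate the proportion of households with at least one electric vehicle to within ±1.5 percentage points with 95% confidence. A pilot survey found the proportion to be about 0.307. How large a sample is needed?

For a proportion with margin E = 0.015 at 95% confidence, z = 1.960.
n = p̂(1−p̂)(z/E)² = 0.307 × 0.693 × (1.960/0.015)² = 3632.46
Round up: n = 3633.

3633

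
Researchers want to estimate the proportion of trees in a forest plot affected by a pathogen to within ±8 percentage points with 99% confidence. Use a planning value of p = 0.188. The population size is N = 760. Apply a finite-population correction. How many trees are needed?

132

For a proportion with margin E = 0.08 at 99% confidence, z = 2.576.
n = p̂(1−p̂)(z/E)² = 0.188 × 0.812 × (2.576/0.08)² = 158.28 — call this n₀.
Finite-population correction with N = 760: n = n₀ / (1 + (n₀−1)/N) = 158.28 / 1.207 = 131.14
Round up: n = 132.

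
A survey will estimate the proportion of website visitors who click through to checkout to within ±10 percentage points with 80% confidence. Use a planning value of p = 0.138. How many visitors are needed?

20

For a proportion with margin E = 0.1 at 80% confidence, z = 1.282.
n = p̂(1−p̂)(z/E)² = 0.138 × 0.862 × (1.282/0.1)² = 19.55
Round up: n = 20.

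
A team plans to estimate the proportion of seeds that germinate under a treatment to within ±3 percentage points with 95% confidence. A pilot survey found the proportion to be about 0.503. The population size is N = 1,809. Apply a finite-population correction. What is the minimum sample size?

672

For a proportion with margin E = 0.03 at 95% confidence, z = 1.960.
n = p̂(1−p̂)(z/E)² = 0.503 × 0.497 × (1.960/0.03)² = 1067.07 — call this n₀.
Finite-population correction with N = 1,809: n = n₀ / (1 + (n₀−1)/N) = 1067.07 / 1.589 = 671.54
Round up: n = 672.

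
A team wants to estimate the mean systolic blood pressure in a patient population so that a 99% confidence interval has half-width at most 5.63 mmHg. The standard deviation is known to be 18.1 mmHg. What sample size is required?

For a mean, the margin of error is E = z·σ/√n, so n = (zσ/E)².
At 99% confidence, z = 2.576.
n = (2.576 × 18.1 / 5.63)² = 68.59
Round up: n = 69.

69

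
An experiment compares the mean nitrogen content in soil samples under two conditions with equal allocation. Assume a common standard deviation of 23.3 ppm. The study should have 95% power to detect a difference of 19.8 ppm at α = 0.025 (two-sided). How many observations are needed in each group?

42 per group

For two equal groups, n per group = 2·((z_{α/2} + z_β)·σ/δ)².
z_{α/2} = 2.241; z_β = 1.645 (power 95%).
n = 2 × (3.886 × 23.3 / 19.8)² = 2 × 20.91 = 41.82
Round up: n = 42 per group.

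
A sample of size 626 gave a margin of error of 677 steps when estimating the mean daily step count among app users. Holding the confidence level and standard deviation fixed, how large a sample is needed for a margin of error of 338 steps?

Margin of error scales as 1/√n, so n₂ = n₁·(E₁/E₂)².
n₂ = 626 × (677/338)² = 626 × 4.012 = 2511.51
Round up: n₂ = 2512.

2512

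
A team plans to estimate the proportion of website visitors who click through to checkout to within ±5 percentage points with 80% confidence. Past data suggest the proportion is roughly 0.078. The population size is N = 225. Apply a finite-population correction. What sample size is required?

40

For a proportion with margin E = 0.05 at 80% confidence, z = 1.282.
n = p̂(1−p̂)(z/E)² = 0.078 × 0.922 × (1.282/0.05)² = 47.28 — call this n₀.
Finite-population correction with N = 225: n = n₀ / (1 + (n₀−1)/N) = 47.28 / 1.206 = 39.20
Round up: n = 40.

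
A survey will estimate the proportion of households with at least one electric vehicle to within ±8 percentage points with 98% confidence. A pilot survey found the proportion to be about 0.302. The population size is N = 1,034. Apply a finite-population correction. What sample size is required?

For a proportion with margin E = 0.08 at 98% confidence, z = 2.326.
n = p̂(1−p̂)(z/E)² = 0.302 × 0.698 × (2.326/0.08)² = 178.20 — call this n₀.
Finite-population correction with N = 1,034: n = n₀ / (1 + (n₀−1)/N) = 178.20 / 1.171 = 152.18
Round up: n = 153.

153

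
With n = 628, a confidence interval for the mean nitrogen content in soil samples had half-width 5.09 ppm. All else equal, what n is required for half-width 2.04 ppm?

3910

Margin of error scales as 1/√n, so n₂ = n₁·(E₁/E₂)².
n₂ = 628 × (5.09/2.04)² = 628 × 6.226 = 3909.93
Round up: n₂ = 3910.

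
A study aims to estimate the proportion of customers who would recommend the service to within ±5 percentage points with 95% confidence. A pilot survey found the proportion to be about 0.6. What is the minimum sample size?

n = 369

For a proportion with margin E = 0.05 at 95% confidence, z = 1.960.
n = p̂(1−p̂)(z/E)² = 0.6 × 0.4 × (1.960/0.05)² = 368.79
Round up: n = 369.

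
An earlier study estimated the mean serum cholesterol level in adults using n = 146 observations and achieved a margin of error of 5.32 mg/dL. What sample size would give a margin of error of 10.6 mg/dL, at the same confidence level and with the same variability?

Margin of error scales as 1/√n, so n₂ = n₁·(E₁/E₂)².
n₂ = 146 × (5.32/10.6)² = 146 × 0.2519 = 36.78
Round up: n₂ = 37.

37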